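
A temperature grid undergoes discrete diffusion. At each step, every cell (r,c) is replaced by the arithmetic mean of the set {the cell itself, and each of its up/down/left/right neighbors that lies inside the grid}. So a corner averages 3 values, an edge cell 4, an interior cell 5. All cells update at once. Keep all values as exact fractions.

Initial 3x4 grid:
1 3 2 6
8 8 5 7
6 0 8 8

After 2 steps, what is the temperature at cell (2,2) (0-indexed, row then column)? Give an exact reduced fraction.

Step 1: cell (2,2) = 21/4
Step 2: cell (2,2) = 293/48
Full grid after step 2:
  53/12 163/40 37/8 31/6
  1153/240 511/100 531/100 151/24
  191/36 1213/240 293/48 233/36

Answer: 293/48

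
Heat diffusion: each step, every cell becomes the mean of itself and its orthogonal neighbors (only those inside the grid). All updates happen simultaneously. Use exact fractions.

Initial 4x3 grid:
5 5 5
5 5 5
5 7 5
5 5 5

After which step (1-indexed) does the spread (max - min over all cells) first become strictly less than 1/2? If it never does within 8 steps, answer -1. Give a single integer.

Answer: 2

Derivation:
Step 1: max=11/2, min=5, spread=1/2
Step 2: max=273/50, min=5, spread=23/50
  -> spread < 1/2 first at step 2
Step 3: max=12811/2400, min=1013/200, spread=131/480
Step 4: max=114551/21600, min=18391/3600, spread=841/4320
Step 5: max=45742051/8640000, min=3693373/720000, spread=56863/345600
Step 6: max=410334341/77760000, min=33389543/6480000, spread=386393/3110400
Step 7: max=163913723131/31104000000, min=13380358813/2592000000, spread=26795339/248832000
Step 8: max=9815015714129/1866240000000, min=804686149667/155520000000, spread=254051069/2985984000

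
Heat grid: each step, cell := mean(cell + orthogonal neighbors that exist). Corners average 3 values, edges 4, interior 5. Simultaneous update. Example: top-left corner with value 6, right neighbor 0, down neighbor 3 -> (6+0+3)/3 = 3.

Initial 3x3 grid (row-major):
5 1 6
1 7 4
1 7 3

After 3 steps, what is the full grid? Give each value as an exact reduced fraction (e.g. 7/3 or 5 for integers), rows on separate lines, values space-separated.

After step 1:
  7/3 19/4 11/3
  7/2 4 5
  3 9/2 14/3
After step 2:
  127/36 59/16 161/36
  77/24 87/20 13/3
  11/3 97/24 85/18
After step 3:
  1501/432 1283/320 1799/432
  5311/1440 4709/1200 1609/360
  131/36 6041/1440 943/216

Answer: 1501/432 1283/320 1799/432
5311/1440 4709/1200 1609/360
131/36 6041/1440 943/216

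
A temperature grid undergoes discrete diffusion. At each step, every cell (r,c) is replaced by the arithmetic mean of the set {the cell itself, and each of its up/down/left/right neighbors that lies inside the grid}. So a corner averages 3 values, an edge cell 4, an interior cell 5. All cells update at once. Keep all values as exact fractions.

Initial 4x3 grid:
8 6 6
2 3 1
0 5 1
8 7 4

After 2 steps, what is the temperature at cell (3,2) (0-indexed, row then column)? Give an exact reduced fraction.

Step 1: cell (3,2) = 4
Step 2: cell (3,2) = 17/4
Full grid after step 2:
  43/9 1129/240 77/18
  59/15 367/100 397/120
  19/5 191/50 127/40
  59/12 91/20 17/4

Answer: 17/4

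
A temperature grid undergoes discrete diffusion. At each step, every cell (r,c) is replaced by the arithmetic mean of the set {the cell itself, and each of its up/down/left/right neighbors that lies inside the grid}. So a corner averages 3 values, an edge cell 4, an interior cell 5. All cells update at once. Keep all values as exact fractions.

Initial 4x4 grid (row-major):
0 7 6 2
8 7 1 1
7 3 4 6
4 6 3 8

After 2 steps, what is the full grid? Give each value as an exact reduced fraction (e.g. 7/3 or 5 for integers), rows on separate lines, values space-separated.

Answer: 31/6 24/5 79/20 19/6
53/10 249/50 189/50 281/80
331/60 47/10 113/25 979/240
91/18 1219/240 1099/240 47/9

Derivation:
After step 1:
  5 5 4 3
  11/2 26/5 19/5 5/2
  11/2 27/5 17/5 19/4
  17/3 4 21/4 17/3
After step 2:
  31/6 24/5 79/20 19/6
  53/10 249/50 189/50 281/80
  331/60 47/10 113/25 979/240
  91/18 1219/240 1099/240 47/9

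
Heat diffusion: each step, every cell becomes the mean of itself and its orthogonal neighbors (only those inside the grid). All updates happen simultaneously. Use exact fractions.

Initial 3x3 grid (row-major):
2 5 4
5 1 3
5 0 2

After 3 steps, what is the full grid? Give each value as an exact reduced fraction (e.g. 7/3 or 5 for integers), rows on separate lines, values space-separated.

After step 1:
  4 3 4
  13/4 14/5 5/2
  10/3 2 5/3
After step 2:
  41/12 69/20 19/6
  803/240 271/100 329/120
  103/36 49/20 37/18
After step 3:
  817/240 3823/1200 1123/360
  44401/14400 5879/2000 19213/7200
  6233/2160 3023/1200 2609/1080

Answer: 817/240 3823/1200 1123/360
44401/14400 5879/2000 19213/7200
6233/2160 3023/1200 2609/1080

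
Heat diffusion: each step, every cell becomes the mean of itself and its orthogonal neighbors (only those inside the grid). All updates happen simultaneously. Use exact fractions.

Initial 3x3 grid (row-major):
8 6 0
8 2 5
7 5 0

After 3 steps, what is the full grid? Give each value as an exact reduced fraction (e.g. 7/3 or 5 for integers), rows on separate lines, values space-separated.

Answer: 12437/2160 1819/400 8407/2160
26203/4800 4743/1000 5451/1600
11887/2160 10289/2400 7937/2160

Derivation:
After step 1:
  22/3 4 11/3
  25/4 26/5 7/4
  20/3 7/2 10/3
After step 2:
  211/36 101/20 113/36
  509/80 207/50 279/80
  197/36 187/40 103/36
After step 3:
  12437/2160 1819/400 8407/2160
  26203/4800 4743/1000 5451/1600
  11887/2160 10289/2400 7937/2160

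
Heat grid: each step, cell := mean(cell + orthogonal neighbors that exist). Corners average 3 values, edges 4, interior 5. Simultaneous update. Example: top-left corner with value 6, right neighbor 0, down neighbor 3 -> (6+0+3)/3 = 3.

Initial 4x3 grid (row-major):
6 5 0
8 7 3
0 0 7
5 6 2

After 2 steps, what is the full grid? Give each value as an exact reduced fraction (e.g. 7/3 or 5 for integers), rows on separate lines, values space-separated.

Answer: 193/36 181/40 137/36
583/120 113/25 871/240
97/24 181/50 65/16
61/18 191/48 15/4

Derivation:
After step 1:
  19/3 9/2 8/3
  21/4 23/5 17/4
  13/4 4 3
  11/3 13/4 5
After step 2:
  193/36 181/40 137/36
  583/120 113/25 871/240
  97/24 181/50 65/16
  61/18 191/48 15/4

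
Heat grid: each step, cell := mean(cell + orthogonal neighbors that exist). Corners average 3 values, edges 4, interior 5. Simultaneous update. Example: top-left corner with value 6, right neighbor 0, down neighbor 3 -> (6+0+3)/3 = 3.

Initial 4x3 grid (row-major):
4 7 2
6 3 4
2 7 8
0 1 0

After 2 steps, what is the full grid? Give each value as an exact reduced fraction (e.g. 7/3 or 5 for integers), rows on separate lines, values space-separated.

After step 1:
  17/3 4 13/3
  15/4 27/5 17/4
  15/4 21/5 19/4
  1 2 3
After step 2:
  161/36 97/20 151/36
  557/120 108/25 281/60
  127/40 201/50 81/20
  9/4 51/20 13/4

Answer: 161/36 97/20 151/36
557/120 108/25 281/60
127/40 201/50 81/20
9/4 51/20 13/4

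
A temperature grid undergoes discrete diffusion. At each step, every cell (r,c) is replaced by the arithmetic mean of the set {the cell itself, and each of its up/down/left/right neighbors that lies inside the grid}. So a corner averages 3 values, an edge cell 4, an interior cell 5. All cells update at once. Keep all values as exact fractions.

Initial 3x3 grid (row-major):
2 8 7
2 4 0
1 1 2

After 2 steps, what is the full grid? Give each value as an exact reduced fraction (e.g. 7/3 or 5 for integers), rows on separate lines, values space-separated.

After step 1:
  4 21/4 5
  9/4 3 13/4
  4/3 2 1
After step 2:
  23/6 69/16 9/2
  127/48 63/20 49/16
  67/36 11/6 25/12

Answer: 23/6 69/16 9/2
127/48 63/20 49/16
67/36 11/6 25/12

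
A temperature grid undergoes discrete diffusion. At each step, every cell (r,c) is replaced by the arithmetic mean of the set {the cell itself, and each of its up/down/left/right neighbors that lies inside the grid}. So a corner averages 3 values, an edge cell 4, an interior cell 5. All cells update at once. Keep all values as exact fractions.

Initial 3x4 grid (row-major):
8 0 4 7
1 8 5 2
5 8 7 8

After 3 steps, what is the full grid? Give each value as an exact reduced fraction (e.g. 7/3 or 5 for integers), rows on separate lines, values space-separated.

After step 1:
  3 5 4 13/3
  11/2 22/5 26/5 11/2
  14/3 7 7 17/3
After step 2:
  9/2 41/10 139/30 83/18
  527/120 271/50 261/50 207/40
  103/18 173/30 373/60 109/18
After step 3:
  1559/360 1399/300 4177/900 5191/1080
  36061/7200 14939/3000 5333/1000 12637/2400
  5717/1080 20813/3600 20933/3600 6281/1080

Answer: 1559/360 1399/300 4177/900 5191/1080
36061/7200 14939/3000 5333/1000 12637/2400
5717/1080 20813/3600 20933/3600 6281/1080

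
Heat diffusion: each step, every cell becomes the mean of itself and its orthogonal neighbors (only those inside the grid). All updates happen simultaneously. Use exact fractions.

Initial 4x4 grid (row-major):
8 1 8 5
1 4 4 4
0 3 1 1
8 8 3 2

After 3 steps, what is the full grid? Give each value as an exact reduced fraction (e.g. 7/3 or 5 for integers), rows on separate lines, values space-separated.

After step 1:
  10/3 21/4 9/2 17/3
  13/4 13/5 21/5 7/2
  3 16/5 12/5 2
  16/3 11/2 7/2 2
After step 2:
  71/18 941/240 1177/240 41/9
  731/240 37/10 86/25 461/120
  887/240 167/50 153/50 99/40
  83/18 263/60 67/20 5/2
After step 3:
  491/135 5929/1440 30277/7200 9577/2160
  5179/1440 2617/750 4547/1200 12881/3600
  26447/7200 4363/1200 3133/1000 3563/1200
  9137/2160 3529/900 997/300 111/40

Answer: 491/135 5929/1440 30277/7200 9577/2160
5179/1440 2617/750 4547/1200 12881/3600
26447/7200 4363/1200 3133/1000 3563/1200
9137/2160 3529/900 997/300 111/40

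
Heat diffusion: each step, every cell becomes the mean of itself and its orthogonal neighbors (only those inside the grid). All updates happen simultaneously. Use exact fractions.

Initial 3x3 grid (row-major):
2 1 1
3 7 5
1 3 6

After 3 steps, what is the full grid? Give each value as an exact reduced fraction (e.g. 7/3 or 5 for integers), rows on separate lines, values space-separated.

Answer: 247/90 44731/14400 3559/1080
45181/14400 5093/1500 18577/4800
3559/1080 18427/4800 2197/540

Derivation:
After step 1:
  2 11/4 7/3
  13/4 19/5 19/4
  7/3 17/4 14/3
After step 2:
  8/3 653/240 59/18
  683/240 94/25 311/80
  59/18 301/80 41/9
After step 3:
  247/90 44731/14400 3559/1080
  45181/14400 5093/1500 18577/4800
  3559/1080 18427/4800 2197/540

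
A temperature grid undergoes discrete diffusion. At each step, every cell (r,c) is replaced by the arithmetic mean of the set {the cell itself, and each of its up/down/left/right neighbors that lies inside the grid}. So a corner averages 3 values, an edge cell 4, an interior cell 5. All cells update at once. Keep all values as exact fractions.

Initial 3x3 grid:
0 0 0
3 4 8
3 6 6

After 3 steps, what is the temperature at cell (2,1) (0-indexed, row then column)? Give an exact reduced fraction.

Step 1: cell (2,1) = 19/4
Step 2: cell (2,1) = 1177/240
Step 3: cell (2,1) = 62459/14400
Full grid after step 3:
  797/360 4423/1800 3401/1080
  2313/800 21533/6000 28667/7200
  2779/720 62459/14400 10597/2160

Answer: 62459/14400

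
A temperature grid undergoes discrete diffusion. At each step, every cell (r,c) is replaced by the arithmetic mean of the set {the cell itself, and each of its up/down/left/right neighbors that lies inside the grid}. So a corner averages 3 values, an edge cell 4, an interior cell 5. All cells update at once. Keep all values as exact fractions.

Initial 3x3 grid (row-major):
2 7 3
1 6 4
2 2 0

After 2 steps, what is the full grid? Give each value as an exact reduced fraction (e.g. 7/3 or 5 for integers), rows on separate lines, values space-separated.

Answer: 127/36 33/8 149/36
47/16 17/5 167/48
83/36 61/24 31/12

Derivation:
After step 1:
  10/3 9/2 14/3
  11/4 4 13/4
  5/3 5/2 2
After step 2:
  127/36 33/8 149/36
  47/16 17/5 167/48
  83/36 61/24 31/12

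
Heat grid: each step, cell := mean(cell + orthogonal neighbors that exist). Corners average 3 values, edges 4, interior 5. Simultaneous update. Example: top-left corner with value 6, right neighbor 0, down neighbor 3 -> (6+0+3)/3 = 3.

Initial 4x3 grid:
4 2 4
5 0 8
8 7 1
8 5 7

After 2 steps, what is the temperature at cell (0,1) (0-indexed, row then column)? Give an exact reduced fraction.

Step 1: cell (0,1) = 5/2
Step 2: cell (0,1) = 457/120
Full grid after step 2:
  125/36 457/120 125/36
  1159/240 93/25 271/60
  449/80 281/50 263/60
  83/12 1337/240 101/18

Answer: 457/120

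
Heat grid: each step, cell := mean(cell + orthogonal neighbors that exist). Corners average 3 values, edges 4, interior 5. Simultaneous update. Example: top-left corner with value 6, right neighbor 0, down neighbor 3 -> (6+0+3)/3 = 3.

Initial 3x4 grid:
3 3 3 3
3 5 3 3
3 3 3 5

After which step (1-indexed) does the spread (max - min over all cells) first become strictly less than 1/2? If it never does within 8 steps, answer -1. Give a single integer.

Answer: 2

Derivation:
Step 1: max=11/3, min=3, spread=2/3
Step 2: max=32/9, min=19/6, spread=7/18
  -> spread < 1/2 first at step 2
Step 3: max=3767/1080, min=3893/1200, spread=2633/10800
Step 4: max=185479/54000, min=118261/36000, spread=647/4320
Step 5: max=13278617/3888000, min=4274539/1296000, spread=455/3888
Step 6: max=791464603/233280000, min=257619101/77760000, spread=186073/2332800
Step 7: max=47351237177/13996800000, min=15478218559/4665600000, spread=1833163/27993600
Step 8: max=2832799033243/839808000000, min=930798609581/279936000000, spread=80806409/1679616000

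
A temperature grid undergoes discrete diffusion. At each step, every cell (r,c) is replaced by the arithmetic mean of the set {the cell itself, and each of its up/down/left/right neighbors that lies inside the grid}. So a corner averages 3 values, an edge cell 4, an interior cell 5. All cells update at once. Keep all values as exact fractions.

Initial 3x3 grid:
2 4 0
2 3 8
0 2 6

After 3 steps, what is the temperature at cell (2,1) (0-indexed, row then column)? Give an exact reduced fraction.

Answer: 44351/14400

Derivation:
Step 1: cell (2,1) = 11/4
Step 2: cell (2,1) = 793/240
Step 3: cell (2,1) = 44351/14400
Full grid after step 3:
  701/270 42701/14400 147/40
  11417/4800 4853/1500 53701/14400
  2749/1080 44351/14400 2117/540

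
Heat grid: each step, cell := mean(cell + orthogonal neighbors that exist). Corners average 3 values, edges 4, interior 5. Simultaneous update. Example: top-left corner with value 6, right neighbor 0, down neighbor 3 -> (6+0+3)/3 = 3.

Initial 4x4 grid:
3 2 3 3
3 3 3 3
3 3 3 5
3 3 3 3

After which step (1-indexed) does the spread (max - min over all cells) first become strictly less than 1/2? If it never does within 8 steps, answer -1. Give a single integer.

Answer: 4

Derivation:
Step 1: max=11/3, min=8/3, spread=1
Step 2: max=211/60, min=329/120, spread=31/40
Step 3: max=1831/540, min=3029/1080, spread=211/360
Step 4: max=53641/16200, min=92159/32400, spread=5041/10800
  -> spread < 1/2 first at step 4
Step 5: max=1592377/486000, min=2794421/972000, spread=130111/324000
Step 6: max=23594537/7290000, min=16922161/5832000, spread=3255781/9720000
Step 7: max=1403557021/437400000, min=2560032989/874800000, spread=82360351/291600000
Step 8: max=10444736839/3280500000, min=77334161249/26244000000, spread=2074577821/8748000000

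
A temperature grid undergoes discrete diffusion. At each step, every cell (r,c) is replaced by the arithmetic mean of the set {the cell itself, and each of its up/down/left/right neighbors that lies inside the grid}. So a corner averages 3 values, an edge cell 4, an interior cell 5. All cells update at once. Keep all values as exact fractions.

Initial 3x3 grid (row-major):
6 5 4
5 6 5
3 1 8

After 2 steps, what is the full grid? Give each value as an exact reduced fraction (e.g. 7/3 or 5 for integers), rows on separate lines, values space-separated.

After step 1:
  16/3 21/4 14/3
  5 22/5 23/4
  3 9/2 14/3
After step 2:
  187/36 393/80 47/9
  133/30 249/50 1169/240
  25/6 497/120 179/36

Answer: 187/36 393/80 47/9
133/30 249/50 1169/240
25/6 497/120 179/36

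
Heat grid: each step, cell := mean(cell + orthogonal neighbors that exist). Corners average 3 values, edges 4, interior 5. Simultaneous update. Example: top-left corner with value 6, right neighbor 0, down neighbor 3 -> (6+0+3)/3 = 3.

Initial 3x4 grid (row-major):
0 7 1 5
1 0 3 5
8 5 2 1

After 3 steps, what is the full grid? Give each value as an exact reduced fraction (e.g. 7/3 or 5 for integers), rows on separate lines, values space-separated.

Answer: 6097/2160 9827/3600 11507/3600 3491/1080
42253/14400 18677/6000 1097/375 23099/7200
7447/2160 5701/1800 5641/1800 397/135

Derivation:
After step 1:
  8/3 2 4 11/3
  9/4 16/5 11/5 7/2
  14/3 15/4 11/4 8/3
After step 2:
  83/36 89/30 89/30 67/18
  767/240 67/25 313/100 361/120
  32/9 431/120 341/120 107/36
After step 3:
  6097/2160 9827/3600 11507/3600 3491/1080
  42253/14400 18677/6000 1097/375 23099/7200
  7447/2160 5701/1800 5641/1800 397/135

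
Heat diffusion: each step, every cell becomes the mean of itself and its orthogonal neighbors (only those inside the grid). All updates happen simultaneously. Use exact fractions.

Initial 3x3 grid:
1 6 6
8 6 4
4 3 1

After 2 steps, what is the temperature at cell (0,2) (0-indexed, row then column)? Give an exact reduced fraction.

Answer: 43/9

Derivation:
Step 1: cell (0,2) = 16/3
Step 2: cell (0,2) = 43/9
Full grid after step 2:
  29/6 1229/240 43/9
  403/80 453/100 353/80
  53/12 497/120 125/36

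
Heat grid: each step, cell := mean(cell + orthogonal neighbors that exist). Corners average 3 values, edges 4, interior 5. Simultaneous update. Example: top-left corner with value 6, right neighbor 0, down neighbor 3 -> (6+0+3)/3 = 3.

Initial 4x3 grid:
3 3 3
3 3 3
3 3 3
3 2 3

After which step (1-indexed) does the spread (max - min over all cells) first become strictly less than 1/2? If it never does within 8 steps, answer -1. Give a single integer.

Answer: 1

Derivation:
Step 1: max=3, min=8/3, spread=1/3
  -> spread < 1/2 first at step 1
Step 2: max=3, min=653/240, spread=67/240
Step 3: max=3, min=6043/2160, spread=437/2160
Step 4: max=2991/1000, min=2434469/864000, spread=29951/172800
Step 5: max=10046/3375, min=22112179/7776000, spread=206761/1555200
Step 6: max=16034329/5400000, min=8875004429/3110400000, spread=14430763/124416000
Step 7: max=1278347273/432000000, min=534764258311/186624000000, spread=139854109/1492992000
Step 8: max=114788771023/38880000000, min=32169848109749/11197440000000, spread=7114543559/89579520000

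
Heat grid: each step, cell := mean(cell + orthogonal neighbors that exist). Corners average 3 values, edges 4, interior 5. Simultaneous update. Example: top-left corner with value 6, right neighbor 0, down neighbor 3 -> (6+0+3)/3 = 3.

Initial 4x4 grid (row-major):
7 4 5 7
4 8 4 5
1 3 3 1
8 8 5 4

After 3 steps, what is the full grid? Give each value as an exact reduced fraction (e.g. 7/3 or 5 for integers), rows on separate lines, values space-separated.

After step 1:
  5 6 5 17/3
  5 23/5 5 17/4
  4 23/5 16/5 13/4
  17/3 6 5 10/3
After step 2:
  16/3 103/20 65/12 179/36
  93/20 126/25 441/100 109/24
  289/60 112/25 421/100 421/120
  47/9 319/60 263/60 139/36
After step 3:
  227/45 1047/200 8977/1800 1075/216
  124/25 2373/500 14171/3000 15689/3600
  4313/900 7159/1500 2519/600 14509/3600
  691/135 8731/1800 7997/1800 4231/1080

Answer: 227/45 1047/200 8977/1800 1075/216
124/25 2373/500 14171/3000 15689/3600
4313/900 7159/1500 2519/600 14509/3600
691/135 8731/1800 7997/1800 4231/1080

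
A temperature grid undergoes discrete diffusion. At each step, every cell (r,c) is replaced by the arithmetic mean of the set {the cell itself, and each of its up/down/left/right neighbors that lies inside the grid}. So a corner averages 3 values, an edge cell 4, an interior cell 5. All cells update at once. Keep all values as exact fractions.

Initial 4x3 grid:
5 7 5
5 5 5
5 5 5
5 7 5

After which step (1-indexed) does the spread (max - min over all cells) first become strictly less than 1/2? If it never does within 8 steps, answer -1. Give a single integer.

Step 1: max=17/3, min=5, spread=2/3
Step 2: max=667/120, min=263/50, spread=179/600
  -> spread < 1/2 first at step 2
Step 3: max=5837/1080, min=2383/450, spread=589/5400
Step 4: max=2325307/432000, min=958853/180000, spread=120299/2160000
Step 5: max=138946913/25920000, min=8647723/1620000, spread=116669/5184000
Step 6: max=8327622067/1555200000, min=3462270893/648000000, spread=90859619/7776000000
Step 7: max=499293719753/93312000000, min=207838028887/38880000000, spread=2412252121/466560000000
Step 8: max=29949225835627/5598720000000, min=12472849510133/2332800000000, spread=71935056539/27993600000000

Answer: 2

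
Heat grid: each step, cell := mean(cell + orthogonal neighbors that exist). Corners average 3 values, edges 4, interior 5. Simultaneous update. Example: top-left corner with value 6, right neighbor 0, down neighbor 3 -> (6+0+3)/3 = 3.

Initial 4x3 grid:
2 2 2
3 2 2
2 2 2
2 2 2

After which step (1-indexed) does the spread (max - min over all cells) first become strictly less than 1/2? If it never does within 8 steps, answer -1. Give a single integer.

Answer: 1

Derivation:
Step 1: max=7/3, min=2, spread=1/3
  -> spread < 1/2 first at step 1
Step 2: max=271/120, min=2, spread=31/120
Step 3: max=2371/1080, min=2, spread=211/1080
Step 4: max=232897/108000, min=3647/1800, spread=14077/108000
Step 5: max=2084407/972000, min=219683/108000, spread=5363/48600
Step 6: max=62060809/29160000, min=122869/60000, spread=93859/1166400
Step 7: max=3709474481/1749600000, min=199736467/97200000, spread=4568723/69984000
Step 8: max=221732435629/104976000000, min=6013618889/2916000000, spread=8387449/167961600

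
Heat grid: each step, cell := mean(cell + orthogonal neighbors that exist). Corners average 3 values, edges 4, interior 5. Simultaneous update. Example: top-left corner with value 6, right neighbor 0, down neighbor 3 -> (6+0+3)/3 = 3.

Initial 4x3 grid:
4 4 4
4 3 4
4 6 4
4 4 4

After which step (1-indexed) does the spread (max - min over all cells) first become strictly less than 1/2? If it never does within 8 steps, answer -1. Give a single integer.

Step 1: max=9/2, min=15/4, spread=3/4
Step 2: max=219/50, min=23/6, spread=41/75
Step 3: max=10333/2400, min=18701/4800, spread=131/320
  -> spread < 1/2 first at step 3
Step 4: max=45889/10800, min=170941/43200, spread=841/2880
Step 5: max=36541813/8640000, min=68818901/17280000, spread=56863/230400
Step 6: max=326637083/77760000, min=624294691/155520000, spread=386393/2073600
Step 7: max=130287570253/31104000000, min=250526888381/62208000000, spread=26795339/165888000
Step 8: max=7786258816127/1866240000000, min=15096171877879/3732480000000, spread=254051069/1990656000

Answer: 3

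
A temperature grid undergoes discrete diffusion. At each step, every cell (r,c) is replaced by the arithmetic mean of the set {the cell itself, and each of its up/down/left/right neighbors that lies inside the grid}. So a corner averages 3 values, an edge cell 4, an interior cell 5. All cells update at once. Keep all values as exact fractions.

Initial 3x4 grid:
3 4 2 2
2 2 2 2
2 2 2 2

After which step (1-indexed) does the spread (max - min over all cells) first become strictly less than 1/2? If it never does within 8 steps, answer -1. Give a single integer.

Answer: 4

Derivation:
Step 1: max=3, min=2, spread=1
Step 2: max=8/3, min=2, spread=2/3
Step 3: max=929/360, min=2, spread=209/360
Step 4: max=106871/43200, min=1847/900, spread=3643/8640
  -> spread < 1/2 first at step 4
Step 5: max=6281419/2592000, min=224551/108000, spread=178439/518400
Step 6: max=369608981/155520000, min=1521841/720000, spread=1635653/6220800
Step 7: max=21906976279/9331200000, min=415355023/194400000, spread=78797407/373248000
Step 8: max=1300848951461/559872000000, min=12584376941/5832000000, spread=741990121/4478976000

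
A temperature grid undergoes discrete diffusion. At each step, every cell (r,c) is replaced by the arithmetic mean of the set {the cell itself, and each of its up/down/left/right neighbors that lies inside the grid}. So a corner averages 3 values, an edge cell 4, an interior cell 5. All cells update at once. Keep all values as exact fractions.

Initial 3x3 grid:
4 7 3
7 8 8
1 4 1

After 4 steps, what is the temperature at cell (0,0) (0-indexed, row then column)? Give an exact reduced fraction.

Step 1: cell (0,0) = 6
Step 2: cell (0,0) = 11/2
Step 3: cell (0,0) = 227/40
Step 4: cell (0,0) = 39127/7200
Full grid after step 4:
  39127/7200 803227/144000 117931/21600
  125267/24000 462361/90000 283757/54000
  103631/21600 2108431/432000 313343/64800

Answer: 39127/7200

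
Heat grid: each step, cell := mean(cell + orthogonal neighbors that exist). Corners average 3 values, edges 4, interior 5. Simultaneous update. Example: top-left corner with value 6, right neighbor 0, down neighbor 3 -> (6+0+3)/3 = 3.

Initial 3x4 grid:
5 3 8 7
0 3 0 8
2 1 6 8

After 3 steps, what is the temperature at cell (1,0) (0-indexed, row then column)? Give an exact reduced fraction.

Step 1: cell (1,0) = 5/2
Step 2: cell (1,0) = 227/120
Step 3: cell (1,0) = 19249/7200
Full grid after step 3:
  6139/2160 27799/7200 33949/7200 161/27
  19249/7200 8951/3000 9639/2000 26521/4800
  1523/720 2511/800 30149/7200 1211/216

Answer: 19249/7200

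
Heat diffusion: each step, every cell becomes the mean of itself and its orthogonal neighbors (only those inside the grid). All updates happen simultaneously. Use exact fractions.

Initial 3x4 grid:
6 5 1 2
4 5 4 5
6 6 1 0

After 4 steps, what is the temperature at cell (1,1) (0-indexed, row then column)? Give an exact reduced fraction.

Answer: 300737/72000

Derivation:
Step 1: cell (1,1) = 24/5
Step 2: cell (1,1) = 22/5
Step 3: cell (1,1) = 5137/1200
Step 4: cell (1,1) = 300737/72000
Full grid after step 4:
  13213/2880 59821/14400 149771/43200 78967/25920
  806707/172800 300737/72000 247267/72000 511169/172800
  119957/25920 179713/43200 16369/4800 25589/8640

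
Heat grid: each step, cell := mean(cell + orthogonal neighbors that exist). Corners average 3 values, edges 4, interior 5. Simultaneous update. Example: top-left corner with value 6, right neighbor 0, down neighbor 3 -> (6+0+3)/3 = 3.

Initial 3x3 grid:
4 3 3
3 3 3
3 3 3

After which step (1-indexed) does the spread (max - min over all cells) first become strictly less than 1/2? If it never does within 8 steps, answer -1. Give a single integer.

Answer: 1

Derivation:
Step 1: max=10/3, min=3, spread=1/3
  -> spread < 1/2 first at step 1
Step 2: max=59/18, min=3, spread=5/18
Step 3: max=689/216, min=3, spread=41/216
Step 4: max=41011/12960, min=1091/360, spread=347/2592
Step 5: max=2439737/777600, min=10957/3600, spread=2921/31104
Step 6: max=145796539/46656000, min=1321483/432000, spread=24611/373248
Step 7: max=8716802033/2799360000, min=29816741/9720000, spread=207329/4478976
Step 8: max=521914752451/167961600000, min=1594001599/518400000, spread=1746635/53747712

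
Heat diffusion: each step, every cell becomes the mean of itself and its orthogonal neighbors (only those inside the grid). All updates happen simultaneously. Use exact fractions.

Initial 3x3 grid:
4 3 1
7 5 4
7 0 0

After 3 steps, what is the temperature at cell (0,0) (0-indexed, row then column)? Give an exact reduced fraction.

Answer: 2317/540

Derivation:
Step 1: cell (0,0) = 14/3
Step 2: cell (0,0) = 41/9
Step 3: cell (0,0) = 2317/540
Full grid after step 3:
  2317/540 52621/14400 6463/2160
  62671/14400 10651/3000 6791/2400
  8923/2160 1361/400 2899/1080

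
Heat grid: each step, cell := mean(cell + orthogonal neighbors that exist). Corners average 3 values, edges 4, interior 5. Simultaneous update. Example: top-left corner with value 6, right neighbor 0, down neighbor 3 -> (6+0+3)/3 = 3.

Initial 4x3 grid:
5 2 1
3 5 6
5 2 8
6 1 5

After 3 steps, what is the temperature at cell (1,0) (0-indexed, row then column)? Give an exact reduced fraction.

Answer: 7127/1800

Derivation:
Step 1: cell (1,0) = 9/2
Step 2: cell (1,0) = 463/120
Step 3: cell (1,0) = 7127/1800
Full grid after step 3:
  7811/2160 53461/14400 1351/360
  7127/1800 1469/375 10111/2400
  4793/1200 25519/6000 31633/7200
  121/30 29713/7200 9607/2160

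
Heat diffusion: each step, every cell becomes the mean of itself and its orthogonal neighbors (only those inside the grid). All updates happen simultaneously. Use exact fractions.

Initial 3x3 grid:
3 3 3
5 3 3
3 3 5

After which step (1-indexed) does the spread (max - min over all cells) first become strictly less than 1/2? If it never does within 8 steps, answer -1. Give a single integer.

Answer: 2

Derivation:
Step 1: max=11/3, min=3, spread=2/3
Step 2: max=427/120, min=19/6, spread=47/120
  -> spread < 1/2 first at step 2
Step 3: max=1921/540, min=131/40, spread=61/216
Step 4: max=113837/32400, min=71633/21600, spread=511/2592
Step 5: max=6791089/1944000, min=4347851/1296000, spread=4309/31104
Step 6: max=404903633/116640000, min=87458099/25920000, spread=36295/373248
Step 7: max=24204243901/6998400000, min=15817649059/4665600000, spread=305773/4478976
Step 8: max=1447809511397/419904000000, min=951789929473/279936000000, spread=2575951/53747712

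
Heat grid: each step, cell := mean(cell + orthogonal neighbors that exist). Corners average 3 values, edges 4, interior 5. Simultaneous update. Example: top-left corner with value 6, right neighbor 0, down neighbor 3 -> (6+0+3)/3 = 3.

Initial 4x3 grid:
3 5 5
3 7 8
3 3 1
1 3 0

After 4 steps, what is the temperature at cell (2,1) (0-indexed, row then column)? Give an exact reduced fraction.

Answer: 1175297/360000

Derivation:
Step 1: cell (2,1) = 17/5
Step 2: cell (2,1) = 317/100
Step 3: cell (2,1) = 9749/3000
Step 4: cell (2,1) = 1175297/360000
Full grid after step 4:
  141053/32400 499541/108000 34559/7200
  421601/108000 747811/180000 309859/72000
  343561/108000 1175297/360000 733997/216000
  343477/129600 2295433/864000 355027/129600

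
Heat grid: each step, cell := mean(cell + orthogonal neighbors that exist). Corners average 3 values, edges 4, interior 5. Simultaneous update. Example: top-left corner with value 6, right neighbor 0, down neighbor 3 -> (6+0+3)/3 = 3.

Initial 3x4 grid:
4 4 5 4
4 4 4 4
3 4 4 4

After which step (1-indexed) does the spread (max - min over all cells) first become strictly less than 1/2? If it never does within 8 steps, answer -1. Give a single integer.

Answer: 3

Derivation:
Step 1: max=13/3, min=11/3, spread=2/3
Step 2: max=511/120, min=67/18, spread=193/360
Step 3: max=4531/1080, min=823/216, spread=52/135
  -> spread < 1/2 first at step 3
Step 4: max=134641/32400, min=500699/129600, spread=7573/25920
Step 5: max=2008871/486000, min=30323431/7776000, spread=363701/1555200
Step 6: max=239709833/58320000, min=1832548289/466560000, spread=681043/3732480
Step 7: max=3580896043/874800000, min=110506357051/27993600000, spread=163292653/1119744000
Step 8: max=428194210699/104976000000, min=6656735565809/1679616000000, spread=1554974443/13436928000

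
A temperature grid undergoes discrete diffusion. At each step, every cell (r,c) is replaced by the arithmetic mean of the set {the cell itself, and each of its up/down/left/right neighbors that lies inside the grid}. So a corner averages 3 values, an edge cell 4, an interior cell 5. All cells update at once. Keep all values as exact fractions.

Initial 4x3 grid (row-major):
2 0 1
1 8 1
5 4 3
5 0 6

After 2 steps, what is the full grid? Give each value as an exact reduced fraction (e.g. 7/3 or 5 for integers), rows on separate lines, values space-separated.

Answer: 31/12 433/240 20/9
231/80 84/25 613/240
181/48 89/25 55/16
65/18 169/48 41/12

Derivation:
After step 1:
  1 11/4 2/3
  4 14/5 13/4
  15/4 4 7/2
  10/3 15/4 3
After step 2:
  31/12 433/240 20/9
  231/80 84/25 613/240
  181/48 89/25 55/16
  65/18 169/48 41/12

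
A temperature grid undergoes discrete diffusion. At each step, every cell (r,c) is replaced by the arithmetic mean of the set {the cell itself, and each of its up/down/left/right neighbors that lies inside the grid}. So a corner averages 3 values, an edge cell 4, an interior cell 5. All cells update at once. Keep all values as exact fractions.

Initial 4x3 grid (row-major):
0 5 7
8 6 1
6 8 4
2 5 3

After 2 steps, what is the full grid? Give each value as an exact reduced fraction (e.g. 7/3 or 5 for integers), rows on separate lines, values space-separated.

Answer: 83/18 563/120 40/9
157/30 127/25 553/120
317/60 259/50 183/40
89/18 559/120 25/6

Derivation:
After step 1:
  13/3 9/2 13/3
  5 28/5 9/2
  6 29/5 4
  13/3 9/2 4
After step 2:
  83/18 563/120 40/9
  157/30 127/25 553/120
  317/60 259/50 183/40
  89/18 559/120 25/6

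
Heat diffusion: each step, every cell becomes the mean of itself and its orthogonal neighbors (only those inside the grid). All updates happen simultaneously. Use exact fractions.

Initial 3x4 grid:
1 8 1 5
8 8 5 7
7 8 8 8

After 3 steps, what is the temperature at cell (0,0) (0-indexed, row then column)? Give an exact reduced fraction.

Step 1: cell (0,0) = 17/3
Step 2: cell (0,0) = 97/18
Step 3: cell (0,0) = 12709/2160
Full grid after step 3:
  12709/2160 39787/7200 39287/7200 5749/1080
  22951/3600 38831/6000 6111/1000 29363/4800
  3841/540 3157/450 25181/3600 14533/2160

Answer: 12709/2160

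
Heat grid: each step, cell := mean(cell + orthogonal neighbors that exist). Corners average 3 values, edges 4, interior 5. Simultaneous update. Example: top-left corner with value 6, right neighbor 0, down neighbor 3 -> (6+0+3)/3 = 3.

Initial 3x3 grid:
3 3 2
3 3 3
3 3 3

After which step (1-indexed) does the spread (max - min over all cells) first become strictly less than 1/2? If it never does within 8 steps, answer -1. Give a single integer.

Answer: 1

Derivation:
Step 1: max=3, min=8/3, spread=1/3
  -> spread < 1/2 first at step 1
Step 2: max=3, min=49/18, spread=5/18
Step 3: max=3, min=607/216, spread=41/216
Step 4: max=1069/360, min=36749/12960, spread=347/2592
Step 5: max=10643/3600, min=2225863/777600, spread=2921/31104
Step 6: max=1270517/432000, min=134139461/46656000, spread=24611/373248
Step 7: max=28503259/9720000, min=8079357967/2799360000, spread=207329/4478976
Step 8: max=1516398401/518400000, min=485854847549/167961600000, spread=1746635/53747712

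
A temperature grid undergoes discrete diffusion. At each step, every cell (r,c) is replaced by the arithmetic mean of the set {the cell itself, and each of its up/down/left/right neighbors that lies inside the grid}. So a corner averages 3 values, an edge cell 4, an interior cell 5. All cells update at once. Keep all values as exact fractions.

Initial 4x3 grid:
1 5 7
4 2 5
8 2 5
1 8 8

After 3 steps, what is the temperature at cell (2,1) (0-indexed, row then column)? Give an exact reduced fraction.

Step 1: cell (2,1) = 5
Step 2: cell (2,1) = 221/50
Step 3: cell (2,1) = 1813/375
Full grid after step 3:
  8141/2160 19909/4800 4883/1080
  7169/1800 526/125 34351/7200
  15563/3600 1813/375 4039/800
  2141/432 73187/14400 133/24

Answer: 1813/375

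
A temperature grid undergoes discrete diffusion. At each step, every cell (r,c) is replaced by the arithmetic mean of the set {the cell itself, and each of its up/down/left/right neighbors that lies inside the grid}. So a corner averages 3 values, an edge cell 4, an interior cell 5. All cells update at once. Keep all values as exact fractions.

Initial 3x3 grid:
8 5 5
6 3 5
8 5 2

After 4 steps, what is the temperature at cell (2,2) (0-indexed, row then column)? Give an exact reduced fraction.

Step 1: cell (2,2) = 4
Step 2: cell (2,2) = 49/12
Step 3: cell (2,2) = 3211/720
Step 4: cell (2,2) = 22193/4800
Full grid after step 4:
  358043/64800 4504187/864000 52303/10800
  4744687/864000 1824719/360000 1358479/288000
  692461/129600 2156281/432000 22193/4800

Answer: 22193/4800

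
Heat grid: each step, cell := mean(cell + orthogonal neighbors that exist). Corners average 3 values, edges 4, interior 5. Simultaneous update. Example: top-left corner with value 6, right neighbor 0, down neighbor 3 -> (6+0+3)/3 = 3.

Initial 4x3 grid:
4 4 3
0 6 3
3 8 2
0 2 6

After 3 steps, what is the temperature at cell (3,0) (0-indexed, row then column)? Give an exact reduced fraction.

Step 1: cell (3,0) = 5/3
Step 2: cell (3,0) = 101/36
Step 3: cell (3,0) = 1633/540
Full grid after step 3:
  7357/2160 17491/4800 4051/1080
  12107/3600 3727/1000 27839/7200
  1459/450 7229/2000 28619/7200
  1633/540 2117/600 8117/2160

Answer: 1633/540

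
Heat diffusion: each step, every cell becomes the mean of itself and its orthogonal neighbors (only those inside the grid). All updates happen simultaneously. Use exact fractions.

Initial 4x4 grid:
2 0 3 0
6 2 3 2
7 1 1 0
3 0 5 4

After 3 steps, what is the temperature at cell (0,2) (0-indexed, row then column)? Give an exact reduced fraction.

Answer: 12961/7200

Derivation:
Step 1: cell (0,2) = 3/2
Step 2: cell (0,2) = 427/240
Step 3: cell (0,2) = 12961/7200
Full grid after step 3:
  6019/2160 16753/7200 12961/7200 3577/2160
  5557/1800 601/240 12067/6000 6353/3600
  5759/1800 16067/6000 4423/2000 2479/1200
  6737/2160 19631/7200 1911/800 329/144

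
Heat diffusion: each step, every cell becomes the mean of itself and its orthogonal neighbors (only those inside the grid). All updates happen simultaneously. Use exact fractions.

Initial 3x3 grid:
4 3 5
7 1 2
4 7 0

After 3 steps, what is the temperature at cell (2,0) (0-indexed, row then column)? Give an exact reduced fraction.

Answer: 13/3

Derivation:
Step 1: cell (2,0) = 6
Step 2: cell (2,0) = 13/3
Step 3: cell (2,0) = 13/3
Full grid after step 3:
  1793/432 667/192 1405/432
  73/18 301/80 427/144
  13/3 57/16 13/4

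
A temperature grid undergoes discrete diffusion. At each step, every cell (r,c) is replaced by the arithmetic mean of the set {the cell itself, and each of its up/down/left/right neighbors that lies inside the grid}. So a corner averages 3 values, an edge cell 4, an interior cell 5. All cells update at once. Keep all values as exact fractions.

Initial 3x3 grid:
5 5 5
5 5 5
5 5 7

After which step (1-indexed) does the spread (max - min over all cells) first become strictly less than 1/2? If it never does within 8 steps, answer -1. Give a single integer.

Answer: 3

Derivation:
Step 1: max=17/3, min=5, spread=2/3
Step 2: max=50/9, min=5, spread=5/9
Step 3: max=581/108, min=5, spread=41/108
  -> spread < 1/2 first at step 3
Step 4: max=34531/6480, min=911/180, spread=347/1296
Step 5: max=2050937/388800, min=9157/1800, spread=2921/15552
Step 6: max=122468539/23328000, min=1105483/216000, spread=24611/186624
Step 7: max=7317122033/1399680000, min=24956741/4860000, spread=207329/2239488
Step 8: max=437933952451/83980800000, min=1334801599/259200000, spread=1746635/26873856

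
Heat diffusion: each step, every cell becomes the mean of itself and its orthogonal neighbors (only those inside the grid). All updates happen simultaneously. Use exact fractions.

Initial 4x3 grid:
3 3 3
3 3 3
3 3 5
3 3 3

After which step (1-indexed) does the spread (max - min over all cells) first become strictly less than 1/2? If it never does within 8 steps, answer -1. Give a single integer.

Answer: 3

Derivation:
Step 1: max=11/3, min=3, spread=2/3
Step 2: max=211/60, min=3, spread=31/60
Step 3: max=1831/540, min=3, spread=211/540
  -> spread < 1/2 first at step 3
Step 4: max=178897/54000, min=2747/900, spread=14077/54000
Step 5: max=1598407/486000, min=165683/54000, spread=5363/24300
Step 6: max=47480809/14580000, min=92869/30000, spread=93859/583200
Step 7: max=2834674481/874800000, min=151136467/48600000, spread=4568723/34992000
Step 8: max=169244435629/52488000000, min=4555618889/1458000000, spread=8387449/83980800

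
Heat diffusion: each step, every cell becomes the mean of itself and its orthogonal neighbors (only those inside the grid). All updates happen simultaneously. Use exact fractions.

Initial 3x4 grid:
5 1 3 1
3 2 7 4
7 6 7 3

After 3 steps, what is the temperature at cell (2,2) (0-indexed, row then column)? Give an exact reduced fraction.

Answer: 34429/7200

Derivation:
Step 1: cell (2,2) = 23/4
Step 2: cell (2,2) = 1231/240
Step 3: cell (2,2) = 34429/7200
Full grid after step 3:
  317/90 2781/800 24679/7200 3713/1080
  59893/14400 24827/6000 24797/6000 57463/14400
  5119/1080 34979/7200 34429/7200 2479/540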